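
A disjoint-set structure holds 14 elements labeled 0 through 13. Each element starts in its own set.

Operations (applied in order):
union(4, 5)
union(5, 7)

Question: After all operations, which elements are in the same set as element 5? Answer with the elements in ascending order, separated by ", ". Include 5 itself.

Step 1: union(4, 5) -> merged; set of 4 now {4, 5}
Step 2: union(5, 7) -> merged; set of 5 now {4, 5, 7}
Component of 5: {4, 5, 7}

Answer: 4, 5, 7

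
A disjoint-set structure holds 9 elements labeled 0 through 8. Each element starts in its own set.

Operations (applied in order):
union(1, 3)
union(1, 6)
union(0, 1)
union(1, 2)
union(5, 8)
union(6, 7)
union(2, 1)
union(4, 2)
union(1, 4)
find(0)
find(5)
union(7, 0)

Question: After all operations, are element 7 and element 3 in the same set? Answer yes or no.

Answer: yes

Derivation:
Step 1: union(1, 3) -> merged; set of 1 now {1, 3}
Step 2: union(1, 6) -> merged; set of 1 now {1, 3, 6}
Step 3: union(0, 1) -> merged; set of 0 now {0, 1, 3, 6}
Step 4: union(1, 2) -> merged; set of 1 now {0, 1, 2, 3, 6}
Step 5: union(5, 8) -> merged; set of 5 now {5, 8}
Step 6: union(6, 7) -> merged; set of 6 now {0, 1, 2, 3, 6, 7}
Step 7: union(2, 1) -> already same set; set of 2 now {0, 1, 2, 3, 6, 7}
Step 8: union(4, 2) -> merged; set of 4 now {0, 1, 2, 3, 4, 6, 7}
Step 9: union(1, 4) -> already same set; set of 1 now {0, 1, 2, 3, 4, 6, 7}
Step 10: find(0) -> no change; set of 0 is {0, 1, 2, 3, 4, 6, 7}
Step 11: find(5) -> no change; set of 5 is {5, 8}
Step 12: union(7, 0) -> already same set; set of 7 now {0, 1, 2, 3, 4, 6, 7}
Set of 7: {0, 1, 2, 3, 4, 6, 7}; 3 is a member.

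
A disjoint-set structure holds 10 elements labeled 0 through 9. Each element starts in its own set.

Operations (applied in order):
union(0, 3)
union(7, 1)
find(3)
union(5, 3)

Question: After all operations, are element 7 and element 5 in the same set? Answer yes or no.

Step 1: union(0, 3) -> merged; set of 0 now {0, 3}
Step 2: union(7, 1) -> merged; set of 7 now {1, 7}
Step 3: find(3) -> no change; set of 3 is {0, 3}
Step 4: union(5, 3) -> merged; set of 5 now {0, 3, 5}
Set of 7: {1, 7}; 5 is not a member.

Answer: no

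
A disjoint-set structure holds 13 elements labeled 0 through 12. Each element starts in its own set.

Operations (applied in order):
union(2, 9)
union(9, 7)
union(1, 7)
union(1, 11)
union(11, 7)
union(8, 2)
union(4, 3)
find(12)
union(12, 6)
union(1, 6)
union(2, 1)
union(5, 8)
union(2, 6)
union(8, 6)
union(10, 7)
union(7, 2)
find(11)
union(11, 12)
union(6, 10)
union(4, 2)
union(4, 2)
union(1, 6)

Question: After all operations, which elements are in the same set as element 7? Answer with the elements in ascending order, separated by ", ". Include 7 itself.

Step 1: union(2, 9) -> merged; set of 2 now {2, 9}
Step 2: union(9, 7) -> merged; set of 9 now {2, 7, 9}
Step 3: union(1, 7) -> merged; set of 1 now {1, 2, 7, 9}
Step 4: union(1, 11) -> merged; set of 1 now {1, 2, 7, 9, 11}
Step 5: union(11, 7) -> already same set; set of 11 now {1, 2, 7, 9, 11}
Step 6: union(8, 2) -> merged; set of 8 now {1, 2, 7, 8, 9, 11}
Step 7: union(4, 3) -> merged; set of 4 now {3, 4}
Step 8: find(12) -> no change; set of 12 is {12}
Step 9: union(12, 6) -> merged; set of 12 now {6, 12}
Step 10: union(1, 6) -> merged; set of 1 now {1, 2, 6, 7, 8, 9, 11, 12}
Step 11: union(2, 1) -> already same set; set of 2 now {1, 2, 6, 7, 8, 9, 11, 12}
Step 12: union(5, 8) -> merged; set of 5 now {1, 2, 5, 6, 7, 8, 9, 11, 12}
Step 13: union(2, 6) -> already same set; set of 2 now {1, 2, 5, 6, 7, 8, 9, 11, 12}
Step 14: union(8, 6) -> already same set; set of 8 now {1, 2, 5, 6, 7, 8, 9, 11, 12}
Step 15: union(10, 7) -> merged; set of 10 now {1, 2, 5, 6, 7, 8, 9, 10, 11, 12}
Step 16: union(7, 2) -> already same set; set of 7 now {1, 2, 5, 6, 7, 8, 9, 10, 11, 12}
Step 17: find(11) -> no change; set of 11 is {1, 2, 5, 6, 7, 8, 9, 10, 11, 12}
Step 18: union(11, 12) -> already same set; set of 11 now {1, 2, 5, 6, 7, 8, 9, 10, 11, 12}
Step 19: union(6, 10) -> already same set; set of 6 now {1, 2, 5, 6, 7, 8, 9, 10, 11, 12}
Step 20: union(4, 2) -> merged; set of 4 now {1, 2, 3, 4, 5, 6, 7, 8, 9, 10, 11, 12}
Step 21: union(4, 2) -> already same set; set of 4 now {1, 2, 3, 4, 5, 6, 7, 8, 9, 10, 11, 12}
Step 22: union(1, 6) -> already same set; set of 1 now {1, 2, 3, 4, 5, 6, 7, 8, 9, 10, 11, 12}
Component of 7: {1, 2, 3, 4, 5, 6, 7, 8, 9, 10, 11, 12}

Answer: 1, 2, 3, 4, 5, 6, 7, 8, 9, 10, 11, 12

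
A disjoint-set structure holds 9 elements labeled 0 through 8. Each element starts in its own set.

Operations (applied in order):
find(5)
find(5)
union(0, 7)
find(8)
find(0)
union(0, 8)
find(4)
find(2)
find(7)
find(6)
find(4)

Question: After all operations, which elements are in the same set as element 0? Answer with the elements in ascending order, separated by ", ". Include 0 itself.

Answer: 0, 7, 8

Derivation:
Step 1: find(5) -> no change; set of 5 is {5}
Step 2: find(5) -> no change; set of 5 is {5}
Step 3: union(0, 7) -> merged; set of 0 now {0, 7}
Step 4: find(8) -> no change; set of 8 is {8}
Step 5: find(0) -> no change; set of 0 is {0, 7}
Step 6: union(0, 8) -> merged; set of 0 now {0, 7, 8}
Step 7: find(4) -> no change; set of 4 is {4}
Step 8: find(2) -> no change; set of 2 is {2}
Step 9: find(7) -> no change; set of 7 is {0, 7, 8}
Step 10: find(6) -> no change; set of 6 is {6}
Step 11: find(4) -> no change; set of 4 is {4}
Component of 0: {0, 7, 8}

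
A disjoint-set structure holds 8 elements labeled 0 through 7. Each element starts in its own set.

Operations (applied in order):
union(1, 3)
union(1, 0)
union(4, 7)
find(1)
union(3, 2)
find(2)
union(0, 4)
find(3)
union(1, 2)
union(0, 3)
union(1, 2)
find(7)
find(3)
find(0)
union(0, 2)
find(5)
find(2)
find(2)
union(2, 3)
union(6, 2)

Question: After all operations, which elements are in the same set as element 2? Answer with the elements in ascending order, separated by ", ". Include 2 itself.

Step 1: union(1, 3) -> merged; set of 1 now {1, 3}
Step 2: union(1, 0) -> merged; set of 1 now {0, 1, 3}
Step 3: union(4, 7) -> merged; set of 4 now {4, 7}
Step 4: find(1) -> no change; set of 1 is {0, 1, 3}
Step 5: union(3, 2) -> merged; set of 3 now {0, 1, 2, 3}
Step 6: find(2) -> no change; set of 2 is {0, 1, 2, 3}
Step 7: union(0, 4) -> merged; set of 0 now {0, 1, 2, 3, 4, 7}
Step 8: find(3) -> no change; set of 3 is {0, 1, 2, 3, 4, 7}
Step 9: union(1, 2) -> already same set; set of 1 now {0, 1, 2, 3, 4, 7}
Step 10: union(0, 3) -> already same set; set of 0 now {0, 1, 2, 3, 4, 7}
Step 11: union(1, 2) -> already same set; set of 1 now {0, 1, 2, 3, 4, 7}
Step 12: find(7) -> no change; set of 7 is {0, 1, 2, 3, 4, 7}
Step 13: find(3) -> no change; set of 3 is {0, 1, 2, 3, 4, 7}
Step 14: find(0) -> no change; set of 0 is {0, 1, 2, 3, 4, 7}
Step 15: union(0, 2) -> already same set; set of 0 now {0, 1, 2, 3, 4, 7}
Step 16: find(5) -> no change; set of 5 is {5}
Step 17: find(2) -> no change; set of 2 is {0, 1, 2, 3, 4, 7}
Step 18: find(2) -> no change; set of 2 is {0, 1, 2, 3, 4, 7}
Step 19: union(2, 3) -> already same set; set of 2 now {0, 1, 2, 3, 4, 7}
Step 20: union(6, 2) -> merged; set of 6 now {0, 1, 2, 3, 4, 6, 7}
Component of 2: {0, 1, 2, 3, 4, 6, 7}

Answer: 0, 1, 2, 3, 4, 6, 7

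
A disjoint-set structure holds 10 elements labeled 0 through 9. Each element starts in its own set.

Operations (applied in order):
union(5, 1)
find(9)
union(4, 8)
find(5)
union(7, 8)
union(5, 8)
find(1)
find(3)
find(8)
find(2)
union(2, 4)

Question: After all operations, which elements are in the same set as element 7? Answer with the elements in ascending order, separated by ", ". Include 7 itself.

Step 1: union(5, 1) -> merged; set of 5 now {1, 5}
Step 2: find(9) -> no change; set of 9 is {9}
Step 3: union(4, 8) -> merged; set of 4 now {4, 8}
Step 4: find(5) -> no change; set of 5 is {1, 5}
Step 5: union(7, 8) -> merged; set of 7 now {4, 7, 8}
Step 6: union(5, 8) -> merged; set of 5 now {1, 4, 5, 7, 8}
Step 7: find(1) -> no change; set of 1 is {1, 4, 5, 7, 8}
Step 8: find(3) -> no change; set of 3 is {3}
Step 9: find(8) -> no change; set of 8 is {1, 4, 5, 7, 8}
Step 10: find(2) -> no change; set of 2 is {2}
Step 11: union(2, 4) -> merged; set of 2 now {1, 2, 4, 5, 7, 8}
Component of 7: {1, 2, 4, 5, 7, 8}

Answer: 1, 2, 4, 5, 7, 8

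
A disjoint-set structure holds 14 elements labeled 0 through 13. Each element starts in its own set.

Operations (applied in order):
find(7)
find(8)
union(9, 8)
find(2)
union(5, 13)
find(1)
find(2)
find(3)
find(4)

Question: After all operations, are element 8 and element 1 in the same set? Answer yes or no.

Answer: no

Derivation:
Step 1: find(7) -> no change; set of 7 is {7}
Step 2: find(8) -> no change; set of 8 is {8}
Step 3: union(9, 8) -> merged; set of 9 now {8, 9}
Step 4: find(2) -> no change; set of 2 is {2}
Step 5: union(5, 13) -> merged; set of 5 now {5, 13}
Step 6: find(1) -> no change; set of 1 is {1}
Step 7: find(2) -> no change; set of 2 is {2}
Step 8: find(3) -> no change; set of 3 is {3}
Step 9: find(4) -> no change; set of 4 is {4}
Set of 8: {8, 9}; 1 is not a member.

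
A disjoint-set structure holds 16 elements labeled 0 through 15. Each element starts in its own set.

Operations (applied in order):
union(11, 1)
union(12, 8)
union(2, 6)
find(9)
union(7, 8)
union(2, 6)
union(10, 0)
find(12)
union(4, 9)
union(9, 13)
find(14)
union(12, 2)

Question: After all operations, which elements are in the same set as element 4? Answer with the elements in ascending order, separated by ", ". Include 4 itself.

Step 1: union(11, 1) -> merged; set of 11 now {1, 11}
Step 2: union(12, 8) -> merged; set of 12 now {8, 12}
Step 3: union(2, 6) -> merged; set of 2 now {2, 6}
Step 4: find(9) -> no change; set of 9 is {9}
Step 5: union(7, 8) -> merged; set of 7 now {7, 8, 12}
Step 6: union(2, 6) -> already same set; set of 2 now {2, 6}
Step 7: union(10, 0) -> merged; set of 10 now {0, 10}
Step 8: find(12) -> no change; set of 12 is {7, 8, 12}
Step 9: union(4, 9) -> merged; set of 4 now {4, 9}
Step 10: union(9, 13) -> merged; set of 9 now {4, 9, 13}
Step 11: find(14) -> no change; set of 14 is {14}
Step 12: union(12, 2) -> merged; set of 12 now {2, 6, 7, 8, 12}
Component of 4: {4, 9, 13}

Answer: 4, 9, 13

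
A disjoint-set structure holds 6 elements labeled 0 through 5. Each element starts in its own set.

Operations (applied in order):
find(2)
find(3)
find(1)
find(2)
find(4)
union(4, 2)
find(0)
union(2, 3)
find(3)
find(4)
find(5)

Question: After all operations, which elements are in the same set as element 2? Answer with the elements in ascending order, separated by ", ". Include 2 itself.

Answer: 2, 3, 4

Derivation:
Step 1: find(2) -> no change; set of 2 is {2}
Step 2: find(3) -> no change; set of 3 is {3}
Step 3: find(1) -> no change; set of 1 is {1}
Step 4: find(2) -> no change; set of 2 is {2}
Step 5: find(4) -> no change; set of 4 is {4}
Step 6: union(4, 2) -> merged; set of 4 now {2, 4}
Step 7: find(0) -> no change; set of 0 is {0}
Step 8: union(2, 3) -> merged; set of 2 now {2, 3, 4}
Step 9: find(3) -> no change; set of 3 is {2, 3, 4}
Step 10: find(4) -> no change; set of 4 is {2, 3, 4}
Step 11: find(5) -> no change; set of 5 is {5}
Component of 2: {2, 3, 4}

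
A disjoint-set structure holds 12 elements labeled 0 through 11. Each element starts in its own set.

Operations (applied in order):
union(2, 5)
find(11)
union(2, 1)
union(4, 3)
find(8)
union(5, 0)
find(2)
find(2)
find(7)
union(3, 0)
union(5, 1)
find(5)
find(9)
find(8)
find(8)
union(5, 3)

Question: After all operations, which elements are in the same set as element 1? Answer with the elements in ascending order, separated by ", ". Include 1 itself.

Step 1: union(2, 5) -> merged; set of 2 now {2, 5}
Step 2: find(11) -> no change; set of 11 is {11}
Step 3: union(2, 1) -> merged; set of 2 now {1, 2, 5}
Step 4: union(4, 3) -> merged; set of 4 now {3, 4}
Step 5: find(8) -> no change; set of 8 is {8}
Step 6: union(5, 0) -> merged; set of 5 now {0, 1, 2, 5}
Step 7: find(2) -> no change; set of 2 is {0, 1, 2, 5}
Step 8: find(2) -> no change; set of 2 is {0, 1, 2, 5}
Step 9: find(7) -> no change; set of 7 is {7}
Step 10: union(3, 0) -> merged; set of 3 now {0, 1, 2, 3, 4, 5}
Step 11: union(5, 1) -> already same set; set of 5 now {0, 1, 2, 3, 4, 5}
Step 12: find(5) -> no change; set of 5 is {0, 1, 2, 3, 4, 5}
Step 13: find(9) -> no change; set of 9 is {9}
Step 14: find(8) -> no change; set of 8 is {8}
Step 15: find(8) -> no change; set of 8 is {8}
Step 16: union(5, 3) -> already same set; set of 5 now {0, 1, 2, 3, 4, 5}
Component of 1: {0, 1, 2, 3, 4, 5}

Answer: 0, 1, 2, 3, 4, 5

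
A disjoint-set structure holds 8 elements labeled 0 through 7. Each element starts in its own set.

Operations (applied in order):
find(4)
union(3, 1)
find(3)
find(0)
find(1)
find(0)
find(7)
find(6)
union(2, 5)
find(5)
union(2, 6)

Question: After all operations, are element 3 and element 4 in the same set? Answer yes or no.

Answer: no

Derivation:
Step 1: find(4) -> no change; set of 4 is {4}
Step 2: union(3, 1) -> merged; set of 3 now {1, 3}
Step 3: find(3) -> no change; set of 3 is {1, 3}
Step 4: find(0) -> no change; set of 0 is {0}
Step 5: find(1) -> no change; set of 1 is {1, 3}
Step 6: find(0) -> no change; set of 0 is {0}
Step 7: find(7) -> no change; set of 7 is {7}
Step 8: find(6) -> no change; set of 6 is {6}
Step 9: union(2, 5) -> merged; set of 2 now {2, 5}
Step 10: find(5) -> no change; set of 5 is {2, 5}
Step 11: union(2, 6) -> merged; set of 2 now {2, 5, 6}
Set of 3: {1, 3}; 4 is not a member.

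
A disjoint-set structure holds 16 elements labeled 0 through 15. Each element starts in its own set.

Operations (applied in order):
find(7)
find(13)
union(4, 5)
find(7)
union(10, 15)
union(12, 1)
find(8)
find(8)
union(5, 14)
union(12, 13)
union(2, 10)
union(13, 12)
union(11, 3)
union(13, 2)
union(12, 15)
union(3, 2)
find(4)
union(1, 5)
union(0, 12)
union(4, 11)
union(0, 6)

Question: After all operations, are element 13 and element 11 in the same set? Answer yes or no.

Step 1: find(7) -> no change; set of 7 is {7}
Step 2: find(13) -> no change; set of 13 is {13}
Step 3: union(4, 5) -> merged; set of 4 now {4, 5}
Step 4: find(7) -> no change; set of 7 is {7}
Step 5: union(10, 15) -> merged; set of 10 now {10, 15}
Step 6: union(12, 1) -> merged; set of 12 now {1, 12}
Step 7: find(8) -> no change; set of 8 is {8}
Step 8: find(8) -> no change; set of 8 is {8}
Step 9: union(5, 14) -> merged; set of 5 now {4, 5, 14}
Step 10: union(12, 13) -> merged; set of 12 now {1, 12, 13}
Step 11: union(2, 10) -> merged; set of 2 now {2, 10, 15}
Step 12: union(13, 12) -> already same set; set of 13 now {1, 12, 13}
Step 13: union(11, 3) -> merged; set of 11 now {3, 11}
Step 14: union(13, 2) -> merged; set of 13 now {1, 2, 10, 12, 13, 15}
Step 15: union(12, 15) -> already same set; set of 12 now {1, 2, 10, 12, 13, 15}
Step 16: union(3, 2) -> merged; set of 3 now {1, 2, 3, 10, 11, 12, 13, 15}
Step 17: find(4) -> no change; set of 4 is {4, 5, 14}
Step 18: union(1, 5) -> merged; set of 1 now {1, 2, 3, 4, 5, 10, 11, 12, 13, 14, 15}
Step 19: union(0, 12) -> merged; set of 0 now {0, 1, 2, 3, 4, 5, 10, 11, 12, 13, 14, 15}
Step 20: union(4, 11) -> already same set; set of 4 now {0, 1, 2, 3, 4, 5, 10, 11, 12, 13, 14, 15}
Step 21: union(0, 6) -> merged; set of 0 now {0, 1, 2, 3, 4, 5, 6, 10, 11, 12, 13, 14, 15}
Set of 13: {0, 1, 2, 3, 4, 5, 6, 10, 11, 12, 13, 14, 15}; 11 is a member.

Answer: yes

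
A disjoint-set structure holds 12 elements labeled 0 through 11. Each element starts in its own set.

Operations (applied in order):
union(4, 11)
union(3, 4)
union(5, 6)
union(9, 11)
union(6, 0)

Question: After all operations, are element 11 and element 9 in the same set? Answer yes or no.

Step 1: union(4, 11) -> merged; set of 4 now {4, 11}
Step 2: union(3, 4) -> merged; set of 3 now {3, 4, 11}
Step 3: union(5, 6) -> merged; set of 5 now {5, 6}
Step 4: union(9, 11) -> merged; set of 9 now {3, 4, 9, 11}
Step 5: union(6, 0) -> merged; set of 6 now {0, 5, 6}
Set of 11: {3, 4, 9, 11}; 9 is a member.

Answer: yes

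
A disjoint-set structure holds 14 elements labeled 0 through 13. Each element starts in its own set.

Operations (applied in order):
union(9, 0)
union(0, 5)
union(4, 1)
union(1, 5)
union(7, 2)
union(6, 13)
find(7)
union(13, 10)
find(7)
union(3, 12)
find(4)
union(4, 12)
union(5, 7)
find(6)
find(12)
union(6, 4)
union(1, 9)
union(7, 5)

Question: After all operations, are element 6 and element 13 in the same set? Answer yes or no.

Step 1: union(9, 0) -> merged; set of 9 now {0, 9}
Step 2: union(0, 5) -> merged; set of 0 now {0, 5, 9}
Step 3: union(4, 1) -> merged; set of 4 now {1, 4}
Step 4: union(1, 5) -> merged; set of 1 now {0, 1, 4, 5, 9}
Step 5: union(7, 2) -> merged; set of 7 now {2, 7}
Step 6: union(6, 13) -> merged; set of 6 now {6, 13}
Step 7: find(7) -> no change; set of 7 is {2, 7}
Step 8: union(13, 10) -> merged; set of 13 now {6, 10, 13}
Step 9: find(7) -> no change; set of 7 is {2, 7}
Step 10: union(3, 12) -> merged; set of 3 now {3, 12}
Step 11: find(4) -> no change; set of 4 is {0, 1, 4, 5, 9}
Step 12: union(4, 12) -> merged; set of 4 now {0, 1, 3, 4, 5, 9, 12}
Step 13: union(5, 7) -> merged; set of 5 now {0, 1, 2, 3, 4, 5, 7, 9, 12}
Step 14: find(6) -> no change; set of 6 is {6, 10, 13}
Step 15: find(12) -> no change; set of 12 is {0, 1, 2, 3, 4, 5, 7, 9, 12}
Step 16: union(6, 4) -> merged; set of 6 now {0, 1, 2, 3, 4, 5, 6, 7, 9, 10, 12, 13}
Step 17: union(1, 9) -> already same set; set of 1 now {0, 1, 2, 3, 4, 5, 6, 7, 9, 10, 12, 13}
Step 18: union(7, 5) -> already same set; set of 7 now {0, 1, 2, 3, 4, 5, 6, 7, 9, 10, 12, 13}
Set of 6: {0, 1, 2, 3, 4, 5, 6, 7, 9, 10, 12, 13}; 13 is a member.

Answer: yes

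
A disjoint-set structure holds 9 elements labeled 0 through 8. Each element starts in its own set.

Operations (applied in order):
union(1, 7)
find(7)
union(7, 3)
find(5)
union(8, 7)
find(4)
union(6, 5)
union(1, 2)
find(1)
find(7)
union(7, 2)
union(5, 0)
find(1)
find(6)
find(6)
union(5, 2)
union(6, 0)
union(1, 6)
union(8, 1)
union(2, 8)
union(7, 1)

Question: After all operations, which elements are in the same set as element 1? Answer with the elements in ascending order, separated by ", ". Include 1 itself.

Answer: 0, 1, 2, 3, 5, 6, 7, 8

Derivation:
Step 1: union(1, 7) -> merged; set of 1 now {1, 7}
Step 2: find(7) -> no change; set of 7 is {1, 7}
Step 3: union(7, 3) -> merged; set of 7 now {1, 3, 7}
Step 4: find(5) -> no change; set of 5 is {5}
Step 5: union(8, 7) -> merged; set of 8 now {1, 3, 7, 8}
Step 6: find(4) -> no change; set of 4 is {4}
Step 7: union(6, 5) -> merged; set of 6 now {5, 6}
Step 8: union(1, 2) -> merged; set of 1 now {1, 2, 3, 7, 8}
Step 9: find(1) -> no change; set of 1 is {1, 2, 3, 7, 8}
Step 10: find(7) -> no change; set of 7 is {1, 2, 3, 7, 8}
Step 11: union(7, 2) -> already same set; set of 7 now {1, 2, 3, 7, 8}
Step 12: union(5, 0) -> merged; set of 5 now {0, 5, 6}
Step 13: find(1) -> no change; set of 1 is {1, 2, 3, 7, 8}
Step 14: find(6) -> no change; set of 6 is {0, 5, 6}
Step 15: find(6) -> no change; set of 6 is {0, 5, 6}
Step 16: union(5, 2) -> merged; set of 5 now {0, 1, 2, 3, 5, 6, 7, 8}
Step 17: union(6, 0) -> already same set; set of 6 now {0, 1, 2, 3, 5, 6, 7, 8}
Step 18: union(1, 6) -> already same set; set of 1 now {0, 1, 2, 3, 5, 6, 7, 8}
Step 19: union(8, 1) -> already same set; set of 8 now {0, 1, 2, 3, 5, 6, 7, 8}
Step 20: union(2, 8) -> already same set; set of 2 now {0, 1, 2, 3, 5, 6, 7, 8}
Step 21: union(7, 1) -> already same set; set of 7 now {0, 1, 2, 3, 5, 6, 7, 8}
Component of 1: {0, 1, 2, 3, 5, 6, 7, 8}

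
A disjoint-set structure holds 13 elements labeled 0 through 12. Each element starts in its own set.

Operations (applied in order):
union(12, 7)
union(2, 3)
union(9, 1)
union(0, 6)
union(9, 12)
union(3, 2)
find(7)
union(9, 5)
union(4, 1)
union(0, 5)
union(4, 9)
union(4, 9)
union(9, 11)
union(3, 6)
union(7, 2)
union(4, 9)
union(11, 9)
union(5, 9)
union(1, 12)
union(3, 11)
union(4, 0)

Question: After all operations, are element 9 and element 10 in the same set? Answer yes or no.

Answer: no

Derivation:
Step 1: union(12, 7) -> merged; set of 12 now {7, 12}
Step 2: union(2, 3) -> merged; set of 2 now {2, 3}
Step 3: union(9, 1) -> merged; set of 9 now {1, 9}
Step 4: union(0, 6) -> merged; set of 0 now {0, 6}
Step 5: union(9, 12) -> merged; set of 9 now {1, 7, 9, 12}
Step 6: union(3, 2) -> already same set; set of 3 now {2, 3}
Step 7: find(7) -> no change; set of 7 is {1, 7, 9, 12}
Step 8: union(9, 5) -> merged; set of 9 now {1, 5, 7, 9, 12}
Step 9: union(4, 1) -> merged; set of 4 now {1, 4, 5, 7, 9, 12}
Step 10: union(0, 5) -> merged; set of 0 now {0, 1, 4, 5, 6, 7, 9, 12}
Step 11: union(4, 9) -> already same set; set of 4 now {0, 1, 4, 5, 6, 7, 9, 12}
Step 12: union(4, 9) -> already same set; set of 4 now {0, 1, 4, 5, 6, 7, 9, 12}
Step 13: union(9, 11) -> merged; set of 9 now {0, 1, 4, 5, 6, 7, 9, 11, 12}
Step 14: union(3, 6) -> merged; set of 3 now {0, 1, 2, 3, 4, 5, 6, 7, 9, 11, 12}
Step 15: union(7, 2) -> already same set; set of 7 now {0, 1, 2, 3, 4, 5, 6, 7, 9, 11, 12}
Step 16: union(4, 9) -> already same set; set of 4 now {0, 1, 2, 3, 4, 5, 6, 7, 9, 11, 12}
Step 17: union(11, 9) -> already same set; set of 11 now {0, 1, 2, 3, 4, 5, 6, 7, 9, 11, 12}
Step 18: union(5, 9) -> already same set; set of 5 now {0, 1, 2, 3, 4, 5, 6, 7, 9, 11, 12}
Step 19: union(1, 12) -> already same set; set of 1 now {0, 1, 2, 3, 4, 5, 6, 7, 9, 11, 12}
Step 20: union(3, 11) -> already same set; set of 3 now {0, 1, 2, 3, 4, 5, 6, 7, 9, 11, 12}
Step 21: union(4, 0) -> already same set; set of 4 now {0, 1, 2, 3, 4, 5, 6, 7, 9, 11, 12}
Set of 9: {0, 1, 2, 3, 4, 5, 6, 7, 9, 11, 12}; 10 is not a member.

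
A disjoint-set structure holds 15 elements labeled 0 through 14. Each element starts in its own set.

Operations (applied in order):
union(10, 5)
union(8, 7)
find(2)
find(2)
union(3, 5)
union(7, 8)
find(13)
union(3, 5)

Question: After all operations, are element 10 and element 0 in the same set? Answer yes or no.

Step 1: union(10, 5) -> merged; set of 10 now {5, 10}
Step 2: union(8, 7) -> merged; set of 8 now {7, 8}
Step 3: find(2) -> no change; set of 2 is {2}
Step 4: find(2) -> no change; set of 2 is {2}
Step 5: union(3, 5) -> merged; set of 3 now {3, 5, 10}
Step 6: union(7, 8) -> already same set; set of 7 now {7, 8}
Step 7: find(13) -> no change; set of 13 is {13}
Step 8: union(3, 5) -> already same set; set of 3 now {3, 5, 10}
Set of 10: {3, 5, 10}; 0 is not a member.

Answer: no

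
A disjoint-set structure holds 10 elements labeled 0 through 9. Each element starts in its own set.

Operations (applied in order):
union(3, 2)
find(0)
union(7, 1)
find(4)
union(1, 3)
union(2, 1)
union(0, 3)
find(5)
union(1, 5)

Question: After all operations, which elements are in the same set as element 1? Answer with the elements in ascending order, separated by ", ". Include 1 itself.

Answer: 0, 1, 2, 3, 5, 7

Derivation:
Step 1: union(3, 2) -> merged; set of 3 now {2, 3}
Step 2: find(0) -> no change; set of 0 is {0}
Step 3: union(7, 1) -> merged; set of 7 now {1, 7}
Step 4: find(4) -> no change; set of 4 is {4}
Step 5: union(1, 3) -> merged; set of 1 now {1, 2, 3, 7}
Step 6: union(2, 1) -> already same set; set of 2 now {1, 2, 3, 7}
Step 7: union(0, 3) -> merged; set of 0 now {0, 1, 2, 3, 7}
Step 8: find(5) -> no change; set of 5 is {5}
Step 9: union(1, 5) -> merged; set of 1 now {0, 1, 2, 3, 5, 7}
Component of 1: {0, 1, 2, 3, 5, 7}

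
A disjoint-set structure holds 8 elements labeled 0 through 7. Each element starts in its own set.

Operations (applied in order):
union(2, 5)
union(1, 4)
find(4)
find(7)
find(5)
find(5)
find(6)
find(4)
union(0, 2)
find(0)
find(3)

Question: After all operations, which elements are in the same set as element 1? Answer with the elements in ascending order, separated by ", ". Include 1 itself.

Answer: 1, 4

Derivation:
Step 1: union(2, 5) -> merged; set of 2 now {2, 5}
Step 2: union(1, 4) -> merged; set of 1 now {1, 4}
Step 3: find(4) -> no change; set of 4 is {1, 4}
Step 4: find(7) -> no change; set of 7 is {7}
Step 5: find(5) -> no change; set of 5 is {2, 5}
Step 6: find(5) -> no change; set of 5 is {2, 5}
Step 7: find(6) -> no change; set of 6 is {6}
Step 8: find(4) -> no change; set of 4 is {1, 4}
Step 9: union(0, 2) -> merged; set of 0 now {0, 2, 5}
Step 10: find(0) -> no change; set of 0 is {0, 2, 5}
Step 11: find(3) -> no change; set of 3 is {3}
Component of 1: {1, 4}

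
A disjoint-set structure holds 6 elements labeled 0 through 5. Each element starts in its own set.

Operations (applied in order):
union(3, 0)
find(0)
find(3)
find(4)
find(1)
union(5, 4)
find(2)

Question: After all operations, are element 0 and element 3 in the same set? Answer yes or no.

Answer: yes

Derivation:
Step 1: union(3, 0) -> merged; set of 3 now {0, 3}
Step 2: find(0) -> no change; set of 0 is {0, 3}
Step 3: find(3) -> no change; set of 3 is {0, 3}
Step 4: find(4) -> no change; set of 4 is {4}
Step 5: find(1) -> no change; set of 1 is {1}
Step 6: union(5, 4) -> merged; set of 5 now {4, 5}
Step 7: find(2) -> no change; set of 2 is {2}
Set of 0: {0, 3}; 3 is a member.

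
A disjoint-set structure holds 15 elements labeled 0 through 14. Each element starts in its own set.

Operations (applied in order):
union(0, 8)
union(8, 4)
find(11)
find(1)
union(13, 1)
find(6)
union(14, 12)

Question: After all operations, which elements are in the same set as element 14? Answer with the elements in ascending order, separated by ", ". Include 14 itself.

Answer: 12, 14

Derivation:
Step 1: union(0, 8) -> merged; set of 0 now {0, 8}
Step 2: union(8, 4) -> merged; set of 8 now {0, 4, 8}
Step 3: find(11) -> no change; set of 11 is {11}
Step 4: find(1) -> no change; set of 1 is {1}
Step 5: union(13, 1) -> merged; set of 13 now {1, 13}
Step 6: find(6) -> no change; set of 6 is {6}
Step 7: union(14, 12) -> merged; set of 14 now {12, 14}
Component of 14: {12, 14}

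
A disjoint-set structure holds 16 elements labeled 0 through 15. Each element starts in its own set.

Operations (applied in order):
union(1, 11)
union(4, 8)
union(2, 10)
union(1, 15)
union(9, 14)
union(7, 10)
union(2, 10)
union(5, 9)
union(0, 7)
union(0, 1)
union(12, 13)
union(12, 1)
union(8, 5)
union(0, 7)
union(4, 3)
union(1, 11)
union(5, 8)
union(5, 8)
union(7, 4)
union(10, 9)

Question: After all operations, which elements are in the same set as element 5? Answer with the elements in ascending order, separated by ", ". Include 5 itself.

Step 1: union(1, 11) -> merged; set of 1 now {1, 11}
Step 2: union(4, 8) -> merged; set of 4 now {4, 8}
Step 3: union(2, 10) -> merged; set of 2 now {2, 10}
Step 4: union(1, 15) -> merged; set of 1 now {1, 11, 15}
Step 5: union(9, 14) -> merged; set of 9 now {9, 14}
Step 6: union(7, 10) -> merged; set of 7 now {2, 7, 10}
Step 7: union(2, 10) -> already same set; set of 2 now {2, 7, 10}
Step 8: union(5, 9) -> merged; set of 5 now {5, 9, 14}
Step 9: union(0, 7) -> merged; set of 0 now {0, 2, 7, 10}
Step 10: union(0, 1) -> merged; set of 0 now {0, 1, 2, 7, 10, 11, 15}
Step 11: union(12, 13) -> merged; set of 12 now {12, 13}
Step 12: union(12, 1) -> merged; set of 12 now {0, 1, 2, 7, 10, 11, 12, 13, 15}
Step 13: union(8, 5) -> merged; set of 8 now {4, 5, 8, 9, 14}
Step 14: union(0, 7) -> already same set; set of 0 now {0, 1, 2, 7, 10, 11, 12, 13, 15}
Step 15: union(4, 3) -> merged; set of 4 now {3, 4, 5, 8, 9, 14}
Step 16: union(1, 11) -> already same set; set of 1 now {0, 1, 2, 7, 10, 11, 12, 13, 15}
Step 17: union(5, 8) -> already same set; set of 5 now {3, 4, 5, 8, 9, 14}
Step 18: union(5, 8) -> already same set; set of 5 now {3, 4, 5, 8, 9, 14}
Step 19: union(7, 4) -> merged; set of 7 now {0, 1, 2, 3, 4, 5, 7, 8, 9, 10, 11, 12, 13, 14, 15}
Step 20: union(10, 9) -> already same set; set of 10 now {0, 1, 2, 3, 4, 5, 7, 8, 9, 10, 11, 12, 13, 14, 15}
Component of 5: {0, 1, 2, 3, 4, 5, 7, 8, 9, 10, 11, 12, 13, 14, 15}

Answer: 0, 1, 2, 3, 4, 5, 7, 8, 9, 10, 11, 12, 13, 14, 15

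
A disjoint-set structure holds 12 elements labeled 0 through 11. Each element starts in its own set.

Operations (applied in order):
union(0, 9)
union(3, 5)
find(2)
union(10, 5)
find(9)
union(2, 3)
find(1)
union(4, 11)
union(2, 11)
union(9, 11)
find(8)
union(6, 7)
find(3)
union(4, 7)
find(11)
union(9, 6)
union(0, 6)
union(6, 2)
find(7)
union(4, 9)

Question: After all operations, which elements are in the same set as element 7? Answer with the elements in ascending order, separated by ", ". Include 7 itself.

Step 1: union(0, 9) -> merged; set of 0 now {0, 9}
Step 2: union(3, 5) -> merged; set of 3 now {3, 5}
Step 3: find(2) -> no change; set of 2 is {2}
Step 4: union(10, 5) -> merged; set of 10 now {3, 5, 10}
Step 5: find(9) -> no change; set of 9 is {0, 9}
Step 6: union(2, 3) -> merged; set of 2 now {2, 3, 5, 10}
Step 7: find(1) -> no change; set of 1 is {1}
Step 8: union(4, 11) -> merged; set of 4 now {4, 11}
Step 9: union(2, 11) -> merged; set of 2 now {2, 3, 4, 5, 10, 11}
Step 10: union(9, 11) -> merged; set of 9 now {0, 2, 3, 4, 5, 9, 10, 11}
Step 11: find(8) -> no change; set of 8 is {8}
Step 12: union(6, 7) -> merged; set of 6 now {6, 7}
Step 13: find(3) -> no change; set of 3 is {0, 2, 3, 4, 5, 9, 10, 11}
Step 14: union(4, 7) -> merged; set of 4 now {0, 2, 3, 4, 5, 6, 7, 9, 10, 11}
Step 15: find(11) -> no change; set of 11 is {0, 2, 3, 4, 5, 6, 7, 9, 10, 11}
Step 16: union(9, 6) -> already same set; set of 9 now {0, 2, 3, 4, 5, 6, 7, 9, 10, 11}
Step 17: union(0, 6) -> already same set; set of 0 now {0, 2, 3, 4, 5, 6, 7, 9, 10, 11}
Step 18: union(6, 2) -> already same set; set of 6 now {0, 2, 3, 4, 5, 6, 7, 9, 10, 11}
Step 19: find(7) -> no change; set of 7 is {0, 2, 3, 4, 5, 6, 7, 9, 10, 11}
Step 20: union(4, 9) -> already same set; set of 4 now {0, 2, 3, 4, 5, 6, 7, 9, 10, 11}
Component of 7: {0, 2, 3, 4, 5, 6, 7, 9, 10, 11}

Answer: 0, 2, 3, 4, 5, 6, 7, 9, 10, 11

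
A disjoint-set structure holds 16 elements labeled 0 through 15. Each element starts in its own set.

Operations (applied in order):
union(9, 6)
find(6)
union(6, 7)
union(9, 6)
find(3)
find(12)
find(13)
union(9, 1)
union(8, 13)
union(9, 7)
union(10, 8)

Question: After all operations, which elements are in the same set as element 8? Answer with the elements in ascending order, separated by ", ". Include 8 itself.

Answer: 8, 10, 13

Derivation:
Step 1: union(9, 6) -> merged; set of 9 now {6, 9}
Step 2: find(6) -> no change; set of 6 is {6, 9}
Step 3: union(6, 7) -> merged; set of 6 now {6, 7, 9}
Step 4: union(9, 6) -> already same set; set of 9 now {6, 7, 9}
Step 5: find(3) -> no change; set of 3 is {3}
Step 6: find(12) -> no change; set of 12 is {12}
Step 7: find(13) -> no change; set of 13 is {13}
Step 8: union(9, 1) -> merged; set of 9 now {1, 6, 7, 9}
Step 9: union(8, 13) -> merged; set of 8 now {8, 13}
Step 10: union(9, 7) -> already same set; set of 9 now {1, 6, 7, 9}
Step 11: union(10, 8) -> merged; set of 10 now {8, 10, 13}
Component of 8: {8, 10, 13}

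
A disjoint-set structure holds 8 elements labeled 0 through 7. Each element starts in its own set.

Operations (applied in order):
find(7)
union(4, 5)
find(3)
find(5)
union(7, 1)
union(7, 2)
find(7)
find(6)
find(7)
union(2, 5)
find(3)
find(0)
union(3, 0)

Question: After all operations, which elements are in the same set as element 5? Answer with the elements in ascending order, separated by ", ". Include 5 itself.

Answer: 1, 2, 4, 5, 7

Derivation:
Step 1: find(7) -> no change; set of 7 is {7}
Step 2: union(4, 5) -> merged; set of 4 now {4, 5}
Step 3: find(3) -> no change; set of 3 is {3}
Step 4: find(5) -> no change; set of 5 is {4, 5}
Step 5: union(7, 1) -> merged; set of 7 now {1, 7}
Step 6: union(7, 2) -> merged; set of 7 now {1, 2, 7}
Step 7: find(7) -> no change; set of 7 is {1, 2, 7}
Step 8: find(6) -> no change; set of 6 is {6}
Step 9: find(7) -> no change; set of 7 is {1, 2, 7}
Step 10: union(2, 5) -> merged; set of 2 now {1, 2, 4, 5, 7}
Step 11: find(3) -> no change; set of 3 is {3}
Step 12: find(0) -> no change; set of 0 is {0}
Step 13: union(3, 0) -> merged; set of 3 now {0, 3}
Component of 5: {1, 2, 4, 5, 7}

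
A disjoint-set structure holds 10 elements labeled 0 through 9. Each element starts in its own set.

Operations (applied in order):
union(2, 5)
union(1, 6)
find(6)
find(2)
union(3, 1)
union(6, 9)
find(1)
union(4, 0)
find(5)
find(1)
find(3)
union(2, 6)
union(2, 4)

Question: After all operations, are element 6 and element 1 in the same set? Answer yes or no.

Answer: yes

Derivation:
Step 1: union(2, 5) -> merged; set of 2 now {2, 5}
Step 2: union(1, 6) -> merged; set of 1 now {1, 6}
Step 3: find(6) -> no change; set of 6 is {1, 6}
Step 4: find(2) -> no change; set of 2 is {2, 5}
Step 5: union(3, 1) -> merged; set of 3 now {1, 3, 6}
Step 6: union(6, 9) -> merged; set of 6 now {1, 3, 6, 9}
Step 7: find(1) -> no change; set of 1 is {1, 3, 6, 9}
Step 8: union(4, 0) -> merged; set of 4 now {0, 4}
Step 9: find(5) -> no change; set of 5 is {2, 5}
Step 10: find(1) -> no change; set of 1 is {1, 3, 6, 9}
Step 11: find(3) -> no change; set of 3 is {1, 3, 6, 9}
Step 12: union(2, 6) -> merged; set of 2 now {1, 2, 3, 5, 6, 9}
Step 13: union(2, 4) -> merged; set of 2 now {0, 1, 2, 3, 4, 5, 6, 9}
Set of 6: {0, 1, 2, 3, 4, 5, 6, 9}; 1 is a member.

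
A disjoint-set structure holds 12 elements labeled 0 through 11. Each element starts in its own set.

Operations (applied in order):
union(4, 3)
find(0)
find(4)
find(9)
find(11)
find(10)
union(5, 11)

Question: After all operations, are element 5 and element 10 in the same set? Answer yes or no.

Step 1: union(4, 3) -> merged; set of 4 now {3, 4}
Step 2: find(0) -> no change; set of 0 is {0}
Step 3: find(4) -> no change; set of 4 is {3, 4}
Step 4: find(9) -> no change; set of 9 is {9}
Step 5: find(11) -> no change; set of 11 is {11}
Step 6: find(10) -> no change; set of 10 is {10}
Step 7: union(5, 11) -> merged; set of 5 now {5, 11}
Set of 5: {5, 11}; 10 is not a member.

Answer: no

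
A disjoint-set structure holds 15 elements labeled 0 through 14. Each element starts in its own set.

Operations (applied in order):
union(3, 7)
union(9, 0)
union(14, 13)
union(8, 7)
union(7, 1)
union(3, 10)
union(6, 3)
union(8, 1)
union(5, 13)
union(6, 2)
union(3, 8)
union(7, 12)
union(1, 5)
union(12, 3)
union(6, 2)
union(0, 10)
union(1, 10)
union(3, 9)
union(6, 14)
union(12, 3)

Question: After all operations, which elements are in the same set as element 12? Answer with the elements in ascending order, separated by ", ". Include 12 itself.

Answer: 0, 1, 2, 3, 5, 6, 7, 8, 9, 10, 12, 13, 14

Derivation:
Step 1: union(3, 7) -> merged; set of 3 now {3, 7}
Step 2: union(9, 0) -> merged; set of 9 now {0, 9}
Step 3: union(14, 13) -> merged; set of 14 now {13, 14}
Step 4: union(8, 7) -> merged; set of 8 now {3, 7, 8}
Step 5: union(7, 1) -> merged; set of 7 now {1, 3, 7, 8}
Step 6: union(3, 10) -> merged; set of 3 now {1, 3, 7, 8, 10}
Step 7: union(6, 3) -> merged; set of 6 now {1, 3, 6, 7, 8, 10}
Step 8: union(8, 1) -> already same set; set of 8 now {1, 3, 6, 7, 8, 10}
Step 9: union(5, 13) -> merged; set of 5 now {5, 13, 14}
Step 10: union(6, 2) -> merged; set of 6 now {1, 2, 3, 6, 7, 8, 10}
Step 11: union(3, 8) -> already same set; set of 3 now {1, 2, 3, 6, 7, 8, 10}
Step 12: union(7, 12) -> merged; set of 7 now {1, 2, 3, 6, 7, 8, 10, 12}
Step 13: union(1, 5) -> merged; set of 1 now {1, 2, 3, 5, 6, 7, 8, 10, 12, 13, 14}
Step 14: union(12, 3) -> already same set; set of 12 now {1, 2, 3, 5, 6, 7, 8, 10, 12, 13, 14}
Step 15: union(6, 2) -> already same set; set of 6 now {1, 2, 3, 5, 6, 7, 8, 10, 12, 13, 14}
Step 16: union(0, 10) -> merged; set of 0 now {0, 1, 2, 3, 5, 6, 7, 8, 9, 10, 12, 13, 14}
Step 17: union(1, 10) -> already same set; set of 1 now {0, 1, 2, 3, 5, 6, 7, 8, 9, 10, 12, 13, 14}
Step 18: union(3, 9) -> already same set; set of 3 now {0, 1, 2, 3, 5, 6, 7, 8, 9, 10, 12, 13, 14}
Step 19: union(6, 14) -> already same set; set of 6 now {0, 1, 2, 3, 5, 6, 7, 8, 9, 10, 12, 13, 14}
Step 20: union(12, 3) -> already same set; set of 12 now {0, 1, 2, 3, 5, 6, 7, 8, 9, 10, 12, 13, 14}
Component of 12: {0, 1, 2, 3, 5, 6, 7, 8, 9, 10, 12, 13, 14}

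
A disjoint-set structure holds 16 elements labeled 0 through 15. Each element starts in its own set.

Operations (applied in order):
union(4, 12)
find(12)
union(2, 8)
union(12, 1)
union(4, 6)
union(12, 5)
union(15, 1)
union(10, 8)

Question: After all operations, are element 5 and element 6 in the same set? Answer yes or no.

Step 1: union(4, 12) -> merged; set of 4 now {4, 12}
Step 2: find(12) -> no change; set of 12 is {4, 12}
Step 3: union(2, 8) -> merged; set of 2 now {2, 8}
Step 4: union(12, 1) -> merged; set of 12 now {1, 4, 12}
Step 5: union(4, 6) -> merged; set of 4 now {1, 4, 6, 12}
Step 6: union(12, 5) -> merged; set of 12 now {1, 4, 5, 6, 12}
Step 7: union(15, 1) -> merged; set of 15 now {1, 4, 5, 6, 12, 15}
Step 8: union(10, 8) -> merged; set of 10 now {2, 8, 10}
Set of 5: {1, 4, 5, 6, 12, 15}; 6 is a member.

Answer: yes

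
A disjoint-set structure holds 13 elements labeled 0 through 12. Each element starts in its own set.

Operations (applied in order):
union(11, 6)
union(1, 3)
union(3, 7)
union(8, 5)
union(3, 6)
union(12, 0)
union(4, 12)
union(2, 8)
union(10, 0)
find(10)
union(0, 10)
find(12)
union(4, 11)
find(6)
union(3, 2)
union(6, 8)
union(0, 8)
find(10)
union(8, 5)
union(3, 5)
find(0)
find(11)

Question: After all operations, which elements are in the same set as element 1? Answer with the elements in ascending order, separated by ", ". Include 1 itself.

Step 1: union(11, 6) -> merged; set of 11 now {6, 11}
Step 2: union(1, 3) -> merged; set of 1 now {1, 3}
Step 3: union(3, 7) -> merged; set of 3 now {1, 3, 7}
Step 4: union(8, 5) -> merged; set of 8 now {5, 8}
Step 5: union(3, 6) -> merged; set of 3 now {1, 3, 6, 7, 11}
Step 6: union(12, 0) -> merged; set of 12 now {0, 12}
Step 7: union(4, 12) -> merged; set of 4 now {0, 4, 12}
Step 8: union(2, 8) -> merged; set of 2 now {2, 5, 8}
Step 9: union(10, 0) -> merged; set of 10 now {0, 4, 10, 12}
Step 10: find(10) -> no change; set of 10 is {0, 4, 10, 12}
Step 11: union(0, 10) -> already same set; set of 0 now {0, 4, 10, 12}
Step 12: find(12) -> no change; set of 12 is {0, 4, 10, 12}
Step 13: union(4, 11) -> merged; set of 4 now {0, 1, 3, 4, 6, 7, 10, 11, 12}
Step 14: find(6) -> no change; set of 6 is {0, 1, 3, 4, 6, 7, 10, 11, 12}
Step 15: union(3, 2) -> merged; set of 3 now {0, 1, 2, 3, 4, 5, 6, 7, 8, 10, 11, 12}
Step 16: union(6, 8) -> already same set; set of 6 now {0, 1, 2, 3, 4, 5, 6, 7, 8, 10, 11, 12}
Step 17: union(0, 8) -> already same set; set of 0 now {0, 1, 2, 3, 4, 5, 6, 7, 8, 10, 11, 12}
Step 18: find(10) -> no change; set of 10 is {0, 1, 2, 3, 4, 5, 6, 7, 8, 10, 11, 12}
Step 19: union(8, 5) -> already same set; set of 8 now {0, 1, 2, 3, 4, 5, 6, 7, 8, 10, 11, 12}
Step 20: union(3, 5) -> already same set; set of 3 now {0, 1, 2, 3, 4, 5, 6, 7, 8, 10, 11, 12}
Step 21: find(0) -> no change; set of 0 is {0, 1, 2, 3, 4, 5, 6, 7, 8, 10, 11, 12}
Step 22: find(11) -> no change; set of 11 is {0, 1, 2, 3, 4, 5, 6, 7, 8, 10, 11, 12}
Component of 1: {0, 1, 2, 3, 4, 5, 6, 7, 8, 10, 11, 12}

Answer: 0, 1, 2, 3, 4, 5, 6, 7, 8, 10, 11, 12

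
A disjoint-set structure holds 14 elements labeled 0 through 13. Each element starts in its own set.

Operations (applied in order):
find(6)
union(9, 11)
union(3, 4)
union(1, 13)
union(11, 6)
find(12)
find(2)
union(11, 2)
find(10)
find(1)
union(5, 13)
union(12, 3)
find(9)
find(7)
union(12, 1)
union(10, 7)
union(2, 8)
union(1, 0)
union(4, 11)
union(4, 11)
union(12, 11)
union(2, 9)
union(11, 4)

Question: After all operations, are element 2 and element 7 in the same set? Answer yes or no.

Step 1: find(6) -> no change; set of 6 is {6}
Step 2: union(9, 11) -> merged; set of 9 now {9, 11}
Step 3: union(3, 4) -> merged; set of 3 now {3, 4}
Step 4: union(1, 13) -> merged; set of 1 now {1, 13}
Step 5: union(11, 6) -> merged; set of 11 now {6, 9, 11}
Step 6: find(12) -> no change; set of 12 is {12}
Step 7: find(2) -> no change; set of 2 is {2}
Step 8: union(11, 2) -> merged; set of 11 now {2, 6, 9, 11}
Step 9: find(10) -> no change; set of 10 is {10}
Step 10: find(1) -> no change; set of 1 is {1, 13}
Step 11: union(5, 13) -> merged; set of 5 now {1, 5, 13}
Step 12: union(12, 3) -> merged; set of 12 now {3, 4, 12}
Step 13: find(9) -> no change; set of 9 is {2, 6, 9, 11}
Step 14: find(7) -> no change; set of 7 is {7}
Step 15: union(12, 1) -> merged; set of 12 now {1, 3, 4, 5, 12, 13}
Step 16: union(10, 7) -> merged; set of 10 now {7, 10}
Step 17: union(2, 8) -> merged; set of 2 now {2, 6, 8, 9, 11}
Step 18: union(1, 0) -> merged; set of 1 now {0, 1, 3, 4, 5, 12, 13}
Step 19: union(4, 11) -> merged; set of 4 now {0, 1, 2, 3, 4, 5, 6, 8, 9, 11, 12, 13}
Step 20: union(4, 11) -> already same set; set of 4 now {0, 1, 2, 3, 4, 5, 6, 8, 9, 11, 12, 13}
Step 21: union(12, 11) -> already same set; set of 12 now {0, 1, 2, 3, 4, 5, 6, 8, 9, 11, 12, 13}
Step 22: union(2, 9) -> already same set; set of 2 now {0, 1, 2, 3, 4, 5, 6, 8, 9, 11, 12, 13}
Step 23: union(11, 4) -> already same set; set of 11 now {0, 1, 2, 3, 4, 5, 6, 8, 9, 11, 12, 13}
Set of 2: {0, 1, 2, 3, 4, 5, 6, 8, 9, 11, 12, 13}; 7 is not a member.

Answer: no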